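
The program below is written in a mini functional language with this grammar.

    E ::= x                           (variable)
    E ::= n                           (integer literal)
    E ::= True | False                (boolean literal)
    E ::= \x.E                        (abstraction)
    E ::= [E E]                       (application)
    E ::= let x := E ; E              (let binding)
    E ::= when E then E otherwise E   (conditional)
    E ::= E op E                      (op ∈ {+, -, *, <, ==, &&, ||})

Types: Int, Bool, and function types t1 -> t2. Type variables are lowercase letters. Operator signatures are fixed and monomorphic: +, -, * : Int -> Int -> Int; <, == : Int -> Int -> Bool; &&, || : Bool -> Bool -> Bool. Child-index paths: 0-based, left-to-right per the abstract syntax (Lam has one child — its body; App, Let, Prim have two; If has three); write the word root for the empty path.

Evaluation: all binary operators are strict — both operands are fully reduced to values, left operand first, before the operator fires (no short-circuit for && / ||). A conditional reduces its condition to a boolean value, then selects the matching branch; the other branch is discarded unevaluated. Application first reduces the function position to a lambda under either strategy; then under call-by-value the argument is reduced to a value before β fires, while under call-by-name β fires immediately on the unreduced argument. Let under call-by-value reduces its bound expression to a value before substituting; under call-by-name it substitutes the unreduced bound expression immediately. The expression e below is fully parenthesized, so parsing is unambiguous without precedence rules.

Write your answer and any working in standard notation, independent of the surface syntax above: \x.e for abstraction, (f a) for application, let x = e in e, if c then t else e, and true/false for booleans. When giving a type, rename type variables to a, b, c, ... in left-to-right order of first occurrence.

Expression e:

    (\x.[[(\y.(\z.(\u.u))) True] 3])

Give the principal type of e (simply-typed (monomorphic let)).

Answer: a -> b -> b

Trace:
u : d
\u._ : d -> d
\z._ : c -> d -> d
\y._ : b -> c -> d -> d
  unify b -> c -> d -> d ~ Bool -> e
  unify b ~ Bool
  unify c -> d -> d ~ e
_ _ : c -> d -> d
  unify c -> d -> d ~ Int -> f
  unify c ~ Int
  unify d -> d ~ f
_ _ : d -> d
\x._ : a -> d -> d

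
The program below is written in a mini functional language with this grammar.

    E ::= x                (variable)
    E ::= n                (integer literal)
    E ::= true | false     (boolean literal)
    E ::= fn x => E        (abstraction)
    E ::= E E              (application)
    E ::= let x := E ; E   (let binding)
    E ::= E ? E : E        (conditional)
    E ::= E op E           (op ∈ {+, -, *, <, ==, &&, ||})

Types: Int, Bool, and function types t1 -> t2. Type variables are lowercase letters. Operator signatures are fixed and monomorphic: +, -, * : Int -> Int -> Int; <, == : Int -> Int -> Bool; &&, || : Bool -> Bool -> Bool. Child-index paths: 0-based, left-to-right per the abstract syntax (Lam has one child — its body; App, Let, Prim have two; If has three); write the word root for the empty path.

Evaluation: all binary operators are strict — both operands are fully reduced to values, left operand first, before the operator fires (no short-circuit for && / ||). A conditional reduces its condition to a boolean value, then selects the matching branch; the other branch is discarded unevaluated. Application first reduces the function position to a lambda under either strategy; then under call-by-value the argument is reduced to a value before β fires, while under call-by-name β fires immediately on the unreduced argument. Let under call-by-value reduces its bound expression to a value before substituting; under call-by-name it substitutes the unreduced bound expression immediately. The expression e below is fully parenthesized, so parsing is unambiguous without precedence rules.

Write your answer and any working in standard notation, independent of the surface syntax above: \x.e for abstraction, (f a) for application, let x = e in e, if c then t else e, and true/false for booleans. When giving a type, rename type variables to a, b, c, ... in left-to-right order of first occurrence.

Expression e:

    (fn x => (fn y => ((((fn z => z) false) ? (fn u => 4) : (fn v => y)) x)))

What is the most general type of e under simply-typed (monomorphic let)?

Answer: a -> Int -> Int

Working:
z : c
\z._ : c -> c
  unify c -> c ~ Bool -> d
  unify c ~ Bool
  unify Bool ~ d
_ _ : Bool
  unify Bool ~ Bool
\u._ : e -> Int
y : b
\v._ : f -> b
  unify e -> Int ~ f -> b
  unify e ~ f
  unify Int ~ b
x : a
  unify f -> Int ~ a -> g
  unify f ~ a
  unify Int ~ g
_ _ : Int
\y._ : Int -> Int
\x._ : a -> Int -> Int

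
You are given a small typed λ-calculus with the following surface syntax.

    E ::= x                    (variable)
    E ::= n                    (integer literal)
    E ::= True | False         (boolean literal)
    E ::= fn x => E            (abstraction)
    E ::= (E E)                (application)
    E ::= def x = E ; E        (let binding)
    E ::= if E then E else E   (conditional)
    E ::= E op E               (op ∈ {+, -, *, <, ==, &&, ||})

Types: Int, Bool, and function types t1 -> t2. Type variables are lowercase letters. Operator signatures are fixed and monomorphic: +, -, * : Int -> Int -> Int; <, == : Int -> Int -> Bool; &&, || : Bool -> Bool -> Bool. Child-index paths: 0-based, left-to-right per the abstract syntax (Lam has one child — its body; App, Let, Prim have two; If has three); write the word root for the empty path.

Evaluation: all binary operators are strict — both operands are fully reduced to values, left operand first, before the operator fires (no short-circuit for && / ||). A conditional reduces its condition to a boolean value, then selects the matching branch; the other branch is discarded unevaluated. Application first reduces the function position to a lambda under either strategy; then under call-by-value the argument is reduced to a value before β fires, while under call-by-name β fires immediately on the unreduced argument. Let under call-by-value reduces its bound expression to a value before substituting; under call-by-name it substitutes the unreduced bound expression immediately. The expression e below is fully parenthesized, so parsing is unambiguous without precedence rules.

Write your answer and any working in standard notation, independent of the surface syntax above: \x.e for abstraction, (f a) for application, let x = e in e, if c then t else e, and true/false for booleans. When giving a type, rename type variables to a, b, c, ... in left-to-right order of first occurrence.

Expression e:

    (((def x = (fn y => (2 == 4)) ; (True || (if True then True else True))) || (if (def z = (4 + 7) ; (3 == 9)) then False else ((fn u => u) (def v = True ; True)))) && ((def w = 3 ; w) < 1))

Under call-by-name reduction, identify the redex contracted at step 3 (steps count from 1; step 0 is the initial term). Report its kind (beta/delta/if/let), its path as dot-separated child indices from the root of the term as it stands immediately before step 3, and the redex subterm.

Trace:
step 0: (((let x = (\y.(2 == 4)) in (true || (if true then true else true))) || (if (let z = (4 + 7) in (3 == 9)) then false else ((\u.u) (let v = true in true)))) && ((let w = 3 in w) < 1))
step 1: [let@0.0] (((true || (if true then true else true)) || (if (let z = (4 + 7) in (3 == 9)) then false else ((\u.u) (let v = true in true)))) && ((let w = 3 in w) < 1))
step 2: [if@0.0.1] (((true || true) || (if (let z = (4 + 7) in (3 == 9)) then false else ((\u.u) (let v = true in true)))) && ((let w = 3 in w) < 1))
step 3: [delta@0.0] ((true || (if (let z = (4 + 7) in (3 == 9)) then false else ((\u.u) (let v = true in true)))) && ((let w = 3 in w) < 1))

Answer: delta at 0.0 : (true || true)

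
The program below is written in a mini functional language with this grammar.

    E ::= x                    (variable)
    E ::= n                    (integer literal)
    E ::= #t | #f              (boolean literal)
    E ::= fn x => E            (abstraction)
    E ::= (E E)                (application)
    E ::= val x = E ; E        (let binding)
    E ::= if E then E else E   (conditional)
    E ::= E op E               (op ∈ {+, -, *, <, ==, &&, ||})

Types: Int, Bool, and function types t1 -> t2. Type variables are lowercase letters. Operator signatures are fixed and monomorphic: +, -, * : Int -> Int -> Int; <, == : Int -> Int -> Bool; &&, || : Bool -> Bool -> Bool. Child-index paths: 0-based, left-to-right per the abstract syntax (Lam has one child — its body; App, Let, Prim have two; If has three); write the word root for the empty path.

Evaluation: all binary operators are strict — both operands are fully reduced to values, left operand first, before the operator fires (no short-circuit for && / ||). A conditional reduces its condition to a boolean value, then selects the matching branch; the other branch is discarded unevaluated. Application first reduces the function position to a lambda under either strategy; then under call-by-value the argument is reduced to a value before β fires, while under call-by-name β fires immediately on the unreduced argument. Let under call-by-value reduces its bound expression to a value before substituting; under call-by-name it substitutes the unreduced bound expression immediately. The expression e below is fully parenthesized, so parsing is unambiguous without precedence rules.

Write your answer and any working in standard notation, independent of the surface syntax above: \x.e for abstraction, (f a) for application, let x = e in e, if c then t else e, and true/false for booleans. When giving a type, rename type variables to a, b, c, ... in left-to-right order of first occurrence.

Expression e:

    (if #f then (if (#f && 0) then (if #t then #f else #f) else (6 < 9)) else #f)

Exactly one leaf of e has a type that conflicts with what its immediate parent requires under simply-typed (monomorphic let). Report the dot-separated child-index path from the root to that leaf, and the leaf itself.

Answer: 1.0.1 : 0

Trace:
  unify Bool ~ Bool
  unify Bool ~ Bool
  unify Int ~ Bool
  FAIL: mismatch Int ~ Bool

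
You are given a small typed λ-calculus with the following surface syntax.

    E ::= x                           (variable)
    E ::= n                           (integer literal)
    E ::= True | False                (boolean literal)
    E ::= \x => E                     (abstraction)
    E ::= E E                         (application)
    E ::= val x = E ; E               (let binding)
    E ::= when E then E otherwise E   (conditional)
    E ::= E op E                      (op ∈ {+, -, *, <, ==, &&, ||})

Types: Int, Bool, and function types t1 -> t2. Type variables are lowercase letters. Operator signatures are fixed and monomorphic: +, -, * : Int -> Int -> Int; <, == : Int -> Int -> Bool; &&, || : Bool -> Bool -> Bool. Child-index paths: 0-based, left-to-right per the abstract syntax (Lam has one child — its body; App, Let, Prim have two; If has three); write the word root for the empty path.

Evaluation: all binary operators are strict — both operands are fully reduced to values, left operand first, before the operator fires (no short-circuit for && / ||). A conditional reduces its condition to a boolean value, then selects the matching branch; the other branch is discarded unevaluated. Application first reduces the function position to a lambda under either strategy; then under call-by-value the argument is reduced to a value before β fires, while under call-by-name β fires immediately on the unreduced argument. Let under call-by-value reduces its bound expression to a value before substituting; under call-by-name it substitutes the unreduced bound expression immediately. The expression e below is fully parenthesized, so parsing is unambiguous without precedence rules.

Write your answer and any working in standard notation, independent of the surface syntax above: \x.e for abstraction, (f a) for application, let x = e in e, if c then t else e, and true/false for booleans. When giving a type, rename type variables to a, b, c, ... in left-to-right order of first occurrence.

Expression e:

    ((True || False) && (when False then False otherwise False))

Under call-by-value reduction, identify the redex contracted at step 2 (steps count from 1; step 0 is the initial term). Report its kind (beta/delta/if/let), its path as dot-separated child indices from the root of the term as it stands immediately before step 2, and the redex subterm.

Derivation:
step 0: ((true || false) && (if false then false else false))
step 1: [delta@0] (true && (if false then false else false))
step 2: [if@1] (true && false)

Answer: if at 1 : (if false then false else false)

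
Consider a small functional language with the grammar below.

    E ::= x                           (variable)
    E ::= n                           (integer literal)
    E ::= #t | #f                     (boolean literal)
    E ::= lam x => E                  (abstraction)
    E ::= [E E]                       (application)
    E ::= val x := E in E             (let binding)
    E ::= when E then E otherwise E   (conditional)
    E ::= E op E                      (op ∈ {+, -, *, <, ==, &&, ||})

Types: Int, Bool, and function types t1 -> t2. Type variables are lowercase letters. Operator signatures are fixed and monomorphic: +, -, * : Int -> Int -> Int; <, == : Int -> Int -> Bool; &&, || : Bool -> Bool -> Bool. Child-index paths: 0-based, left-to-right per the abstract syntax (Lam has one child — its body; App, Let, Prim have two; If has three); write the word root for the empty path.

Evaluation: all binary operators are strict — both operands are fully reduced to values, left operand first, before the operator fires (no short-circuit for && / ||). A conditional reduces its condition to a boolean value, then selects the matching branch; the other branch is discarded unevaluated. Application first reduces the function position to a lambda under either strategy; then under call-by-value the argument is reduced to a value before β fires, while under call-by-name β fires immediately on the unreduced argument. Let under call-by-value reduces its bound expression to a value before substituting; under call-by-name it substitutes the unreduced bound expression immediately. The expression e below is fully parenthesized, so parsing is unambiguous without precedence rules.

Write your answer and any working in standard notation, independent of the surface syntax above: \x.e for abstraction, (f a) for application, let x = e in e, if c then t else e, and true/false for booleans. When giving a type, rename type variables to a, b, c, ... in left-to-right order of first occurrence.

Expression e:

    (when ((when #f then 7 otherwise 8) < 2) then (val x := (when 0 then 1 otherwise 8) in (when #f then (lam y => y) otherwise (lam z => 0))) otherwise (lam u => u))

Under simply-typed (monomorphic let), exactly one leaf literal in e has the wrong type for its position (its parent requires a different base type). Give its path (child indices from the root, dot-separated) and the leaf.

Working:
  unify Bool ~ Bool
  unify Int ~ Int
  unify Int ~ Int
  unify Int ~ Int
  unify Bool ~ Bool
  unify Int ~ Bool
  FAIL: mismatch Int ~ Bool

Answer: 1.0.0 : 0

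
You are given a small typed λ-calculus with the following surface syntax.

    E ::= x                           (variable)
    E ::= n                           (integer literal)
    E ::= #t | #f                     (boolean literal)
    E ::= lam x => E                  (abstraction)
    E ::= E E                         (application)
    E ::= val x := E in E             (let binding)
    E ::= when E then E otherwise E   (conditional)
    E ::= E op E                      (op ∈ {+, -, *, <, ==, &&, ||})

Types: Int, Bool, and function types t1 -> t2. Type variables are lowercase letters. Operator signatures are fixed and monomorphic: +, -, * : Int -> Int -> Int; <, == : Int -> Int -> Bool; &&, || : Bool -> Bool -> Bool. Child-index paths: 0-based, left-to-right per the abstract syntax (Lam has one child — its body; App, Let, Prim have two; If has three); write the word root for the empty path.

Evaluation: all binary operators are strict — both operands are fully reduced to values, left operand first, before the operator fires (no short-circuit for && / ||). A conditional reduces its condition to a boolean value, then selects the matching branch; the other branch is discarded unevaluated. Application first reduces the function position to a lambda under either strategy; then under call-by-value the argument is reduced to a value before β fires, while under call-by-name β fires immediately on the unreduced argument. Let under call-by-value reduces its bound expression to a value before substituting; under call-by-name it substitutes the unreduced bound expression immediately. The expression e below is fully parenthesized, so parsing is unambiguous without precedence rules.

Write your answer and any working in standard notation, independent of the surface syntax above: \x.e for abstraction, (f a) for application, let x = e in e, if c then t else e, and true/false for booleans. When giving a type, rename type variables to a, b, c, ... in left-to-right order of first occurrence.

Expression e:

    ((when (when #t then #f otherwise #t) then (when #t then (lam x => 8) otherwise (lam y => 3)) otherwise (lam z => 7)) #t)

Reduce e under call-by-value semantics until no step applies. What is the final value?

Answer: 7

Derivation:
step 0: ((if (if true then false else true) then (if true then (\x.8) else (\y.3)) else (\z.7)) true)
step 1: [if@0.0] ((if false then (if true then (\x.8) else (\y.3)) else (\z.7)) true)
step 2: [if@0] ((\z.7) true)
step 3: [beta@root] 7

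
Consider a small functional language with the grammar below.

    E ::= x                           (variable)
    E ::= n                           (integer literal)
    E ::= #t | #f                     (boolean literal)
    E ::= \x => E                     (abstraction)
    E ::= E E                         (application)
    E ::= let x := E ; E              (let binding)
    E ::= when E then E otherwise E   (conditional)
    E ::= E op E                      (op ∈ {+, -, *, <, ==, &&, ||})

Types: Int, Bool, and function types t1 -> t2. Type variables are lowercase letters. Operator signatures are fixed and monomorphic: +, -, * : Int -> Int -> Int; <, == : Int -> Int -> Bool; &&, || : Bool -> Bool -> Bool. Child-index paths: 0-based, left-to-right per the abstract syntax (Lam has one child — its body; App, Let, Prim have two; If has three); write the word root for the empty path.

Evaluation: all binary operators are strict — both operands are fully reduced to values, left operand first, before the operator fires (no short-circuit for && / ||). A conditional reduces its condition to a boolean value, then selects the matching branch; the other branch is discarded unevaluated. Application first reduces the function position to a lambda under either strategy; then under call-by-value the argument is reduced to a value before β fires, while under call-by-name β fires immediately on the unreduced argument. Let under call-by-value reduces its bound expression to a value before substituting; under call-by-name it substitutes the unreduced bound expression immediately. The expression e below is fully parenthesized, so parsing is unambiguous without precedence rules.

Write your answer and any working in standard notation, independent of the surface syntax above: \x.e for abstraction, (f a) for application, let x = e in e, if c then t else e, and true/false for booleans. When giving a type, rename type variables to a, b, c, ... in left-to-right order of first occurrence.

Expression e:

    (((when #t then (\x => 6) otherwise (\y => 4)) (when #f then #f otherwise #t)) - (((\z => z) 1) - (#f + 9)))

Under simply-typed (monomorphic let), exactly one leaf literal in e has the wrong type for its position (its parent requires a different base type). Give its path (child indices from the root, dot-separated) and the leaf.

Trace:
  unify Bool ~ Bool
\x._ : a -> Int
\y._ : b -> Int
  unify a -> Int ~ b -> Int
  unify a ~ b
  unify Int ~ Int
  unify Bool ~ Bool
  unify Bool ~ Bool
  unify b -> Int ~ Bool -> c
  unify b ~ Bool
  unify Int ~ c
_ _ : Int
  unify Int ~ Int
z : d
\z._ : d -> d
  unify d -> d ~ Int -> e
  unify d ~ Int
  unify Int ~ e
_ _ : Int
  unify Int ~ Int
  unify Bool ~ Int
  FAIL: mismatch Bool ~ Int

Answer: 1.1.0 : false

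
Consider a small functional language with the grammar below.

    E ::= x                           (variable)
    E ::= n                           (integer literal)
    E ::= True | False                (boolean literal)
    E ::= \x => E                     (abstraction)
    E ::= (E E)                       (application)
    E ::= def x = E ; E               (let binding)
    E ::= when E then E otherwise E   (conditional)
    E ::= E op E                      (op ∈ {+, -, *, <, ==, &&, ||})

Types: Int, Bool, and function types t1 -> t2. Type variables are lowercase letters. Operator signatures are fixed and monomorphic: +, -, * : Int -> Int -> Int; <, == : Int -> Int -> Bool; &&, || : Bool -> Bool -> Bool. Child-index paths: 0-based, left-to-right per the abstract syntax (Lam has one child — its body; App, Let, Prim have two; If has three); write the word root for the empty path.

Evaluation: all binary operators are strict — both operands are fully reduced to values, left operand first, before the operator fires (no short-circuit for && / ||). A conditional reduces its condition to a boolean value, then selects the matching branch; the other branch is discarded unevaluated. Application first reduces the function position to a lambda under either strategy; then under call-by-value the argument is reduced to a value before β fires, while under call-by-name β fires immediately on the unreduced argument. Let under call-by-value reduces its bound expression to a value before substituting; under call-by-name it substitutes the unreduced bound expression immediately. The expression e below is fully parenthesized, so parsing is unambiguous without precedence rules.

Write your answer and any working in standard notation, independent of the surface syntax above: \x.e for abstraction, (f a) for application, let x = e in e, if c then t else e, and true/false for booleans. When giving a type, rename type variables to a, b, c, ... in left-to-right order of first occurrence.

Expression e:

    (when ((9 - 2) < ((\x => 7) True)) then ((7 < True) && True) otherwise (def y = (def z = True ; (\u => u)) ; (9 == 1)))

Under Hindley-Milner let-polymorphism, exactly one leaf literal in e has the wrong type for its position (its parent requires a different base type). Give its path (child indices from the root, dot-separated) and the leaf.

Derivation:
  unify Int ~ Int
  unify Int ~ Int
  unify Int ~ Int
\x._ : a -> Int
  unify a -> Int ~ Bool -> b
  unify a ~ Bool
  unify Int ~ b
_ _ : Int
  unify Int ~ Int
  unify Bool ~ Bool
  unify Int ~ Int
  unify Bool ~ Int
  FAIL: mismatch Bool ~ Int

Answer: 1.0.1 : true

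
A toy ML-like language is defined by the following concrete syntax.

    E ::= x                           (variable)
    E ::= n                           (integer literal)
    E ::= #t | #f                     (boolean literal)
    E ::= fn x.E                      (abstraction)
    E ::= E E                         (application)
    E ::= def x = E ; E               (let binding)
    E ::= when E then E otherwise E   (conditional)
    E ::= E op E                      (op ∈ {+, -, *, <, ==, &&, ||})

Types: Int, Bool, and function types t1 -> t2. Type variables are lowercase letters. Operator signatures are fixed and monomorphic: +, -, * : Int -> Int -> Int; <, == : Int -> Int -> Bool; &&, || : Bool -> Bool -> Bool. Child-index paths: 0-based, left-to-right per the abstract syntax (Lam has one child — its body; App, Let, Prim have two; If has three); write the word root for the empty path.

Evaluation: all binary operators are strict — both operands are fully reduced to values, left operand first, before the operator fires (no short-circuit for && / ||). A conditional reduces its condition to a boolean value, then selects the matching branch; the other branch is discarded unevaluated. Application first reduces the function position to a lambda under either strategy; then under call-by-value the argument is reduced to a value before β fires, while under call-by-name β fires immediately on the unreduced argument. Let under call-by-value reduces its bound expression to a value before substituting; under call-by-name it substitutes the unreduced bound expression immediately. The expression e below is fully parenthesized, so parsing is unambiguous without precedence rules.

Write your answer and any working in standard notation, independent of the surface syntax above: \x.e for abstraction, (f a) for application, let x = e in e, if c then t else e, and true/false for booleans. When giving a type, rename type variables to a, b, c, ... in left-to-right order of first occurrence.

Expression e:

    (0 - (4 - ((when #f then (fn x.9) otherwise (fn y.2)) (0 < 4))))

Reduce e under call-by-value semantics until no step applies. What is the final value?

Trace:
step 0: (0 - (4 - ((if false then (\x.9) else (\y.2)) (0 < 4))))
step 1: [if@1.1.0] (0 - (4 - ((\y.2) (0 < 4))))
step 2: [delta@1.1.1] (0 - (4 - ((\y.2) true)))
step 3: [beta@1.1] (0 - (4 - 2))
step 4: [delta@1] (0 - 2)
step 5: [delta@root] -2

Answer: -2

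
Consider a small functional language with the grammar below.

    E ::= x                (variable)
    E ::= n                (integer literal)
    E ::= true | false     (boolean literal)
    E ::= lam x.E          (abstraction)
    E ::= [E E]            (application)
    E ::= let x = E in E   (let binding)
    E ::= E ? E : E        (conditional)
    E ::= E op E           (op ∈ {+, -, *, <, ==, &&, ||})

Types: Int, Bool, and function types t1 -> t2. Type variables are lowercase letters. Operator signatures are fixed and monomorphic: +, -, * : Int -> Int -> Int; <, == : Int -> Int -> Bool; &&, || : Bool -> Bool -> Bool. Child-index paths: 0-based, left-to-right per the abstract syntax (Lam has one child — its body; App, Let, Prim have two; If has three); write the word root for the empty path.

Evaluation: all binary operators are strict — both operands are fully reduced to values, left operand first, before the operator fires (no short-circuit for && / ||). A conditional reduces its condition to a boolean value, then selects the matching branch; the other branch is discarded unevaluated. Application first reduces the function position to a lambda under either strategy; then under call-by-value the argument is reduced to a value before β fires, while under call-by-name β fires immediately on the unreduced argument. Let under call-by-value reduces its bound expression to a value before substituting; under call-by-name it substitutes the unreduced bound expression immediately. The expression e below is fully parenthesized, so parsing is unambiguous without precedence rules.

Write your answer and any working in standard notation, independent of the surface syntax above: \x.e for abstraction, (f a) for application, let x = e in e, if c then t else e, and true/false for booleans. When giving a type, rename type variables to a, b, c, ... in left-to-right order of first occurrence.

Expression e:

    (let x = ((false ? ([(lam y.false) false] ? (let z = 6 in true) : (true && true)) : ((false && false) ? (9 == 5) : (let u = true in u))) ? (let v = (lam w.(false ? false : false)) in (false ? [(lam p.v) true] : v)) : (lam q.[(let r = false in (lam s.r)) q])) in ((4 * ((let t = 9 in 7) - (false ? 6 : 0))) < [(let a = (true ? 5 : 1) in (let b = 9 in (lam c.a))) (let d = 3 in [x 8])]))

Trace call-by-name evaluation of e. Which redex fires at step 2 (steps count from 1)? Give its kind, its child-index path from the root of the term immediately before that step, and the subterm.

Answer: let at 0.1.0 : (let t = 9 in 7)

Trace:
step 0: (let x = (if (if false then (if ((\y.false) false) then (let z = 6 in true) else (true && true)) else (if (false && false) then (9 == 5) else (let u = true in u))) then (let v = (\w.(if false then false else false)) in (if false then ((\p.v) true) else v)) else (\q.((let r = false in (\s.r)) q))) in ((4 * ((let t = 9 in 7) - (if false then 6 else 0))) < ((let a = (if true then 5 else 1) in (let b = 9 in (\c.a))) (let d = 3 in (x 8)))))
step 1: [let@root] ((4 * ((let t = 9 in 7) - (if false then 6 else 0))) < ((let a = (if true then 5 else 1) in (let b = 9 in (\c.a))) (let d = 3 in ((if (if false then (if ((\y.false) false) then (let z = 6 in true) else (true && true)) else (if (false && false) then (9 == 5) else (let u = true in u))) then (let v = (\w.(if false then false else false)) in (if false then ((\p.v) true) else v)) else (\q.((let r = false in (\s.r)) q))) 8))))
step 2: [let@0.1.0] ((4 * (7 - (if false then 6 else 0))) < ((let a = (if true then 5 else 1) in (let b = 9 in (\c.a))) (let d = 3 in ((if (if false then (if ((\y.false) false) then (let z = 6 in true) else (true && true)) else (if (false && false) then (9 == 5) else (let u = true in u))) then (let v = (\w.(if false then false else false)) in (if false then ((\p.v) true) else v)) else (\q.((let r = false in (\s.r)) q))) 8))))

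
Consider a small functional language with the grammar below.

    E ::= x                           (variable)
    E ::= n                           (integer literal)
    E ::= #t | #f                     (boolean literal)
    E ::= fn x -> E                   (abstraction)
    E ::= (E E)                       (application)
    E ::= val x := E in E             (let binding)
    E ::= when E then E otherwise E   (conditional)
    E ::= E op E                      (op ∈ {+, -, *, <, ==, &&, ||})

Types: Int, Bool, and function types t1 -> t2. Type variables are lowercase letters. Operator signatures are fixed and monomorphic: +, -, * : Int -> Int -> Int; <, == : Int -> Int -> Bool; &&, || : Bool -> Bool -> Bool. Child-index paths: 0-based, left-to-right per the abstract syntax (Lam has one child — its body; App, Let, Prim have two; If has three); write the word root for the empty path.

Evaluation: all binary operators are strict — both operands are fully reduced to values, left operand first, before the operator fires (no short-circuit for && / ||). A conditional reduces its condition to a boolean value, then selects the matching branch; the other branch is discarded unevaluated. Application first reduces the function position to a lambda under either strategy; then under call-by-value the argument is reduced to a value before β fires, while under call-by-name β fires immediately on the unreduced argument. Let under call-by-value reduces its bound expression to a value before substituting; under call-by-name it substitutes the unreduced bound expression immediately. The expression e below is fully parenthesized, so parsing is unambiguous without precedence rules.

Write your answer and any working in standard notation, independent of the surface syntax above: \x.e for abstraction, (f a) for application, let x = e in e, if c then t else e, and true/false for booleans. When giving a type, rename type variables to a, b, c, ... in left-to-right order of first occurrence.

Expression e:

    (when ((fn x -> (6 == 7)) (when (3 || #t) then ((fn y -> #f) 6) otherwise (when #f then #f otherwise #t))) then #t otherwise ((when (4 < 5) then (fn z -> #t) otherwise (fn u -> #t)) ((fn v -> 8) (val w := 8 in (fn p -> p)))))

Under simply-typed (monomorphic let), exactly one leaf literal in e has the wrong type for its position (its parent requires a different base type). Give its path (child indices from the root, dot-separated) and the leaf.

Trace:
  unify Int ~ Int
  unify Int ~ Int
\x._ : a -> Bool
  unify Int ~ Bool
  FAIL: mismatch Int ~ Bool

Answer: 0.1.0.0 : 3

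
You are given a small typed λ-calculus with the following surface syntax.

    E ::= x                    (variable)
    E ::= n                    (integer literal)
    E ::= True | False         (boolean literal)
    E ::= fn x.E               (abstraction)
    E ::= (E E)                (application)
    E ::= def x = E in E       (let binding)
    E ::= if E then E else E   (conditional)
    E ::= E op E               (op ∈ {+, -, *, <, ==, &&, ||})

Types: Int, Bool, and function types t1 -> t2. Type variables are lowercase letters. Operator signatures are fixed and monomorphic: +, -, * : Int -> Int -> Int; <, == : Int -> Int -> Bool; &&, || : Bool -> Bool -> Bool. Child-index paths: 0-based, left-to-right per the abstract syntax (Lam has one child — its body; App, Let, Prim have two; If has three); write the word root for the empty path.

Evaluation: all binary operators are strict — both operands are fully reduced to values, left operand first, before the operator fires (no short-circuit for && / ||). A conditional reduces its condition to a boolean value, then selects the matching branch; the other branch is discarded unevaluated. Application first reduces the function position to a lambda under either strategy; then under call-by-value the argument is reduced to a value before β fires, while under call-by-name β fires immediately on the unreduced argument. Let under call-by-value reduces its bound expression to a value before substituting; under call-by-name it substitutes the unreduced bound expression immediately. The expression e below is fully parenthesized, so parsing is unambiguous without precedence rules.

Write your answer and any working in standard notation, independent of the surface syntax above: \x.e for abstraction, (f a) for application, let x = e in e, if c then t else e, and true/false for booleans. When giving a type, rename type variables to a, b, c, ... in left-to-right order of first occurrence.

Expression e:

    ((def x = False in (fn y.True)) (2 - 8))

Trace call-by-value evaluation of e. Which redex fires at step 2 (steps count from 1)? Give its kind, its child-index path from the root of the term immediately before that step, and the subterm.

Answer: delta at 1 : (2 - 8)

Working:
step 0: ((let x = false in (\y.true)) (2 - 8))
step 1: [let@0] ((\y.true) (2 - 8))
step 2: [delta@1] ((\y.true) -6)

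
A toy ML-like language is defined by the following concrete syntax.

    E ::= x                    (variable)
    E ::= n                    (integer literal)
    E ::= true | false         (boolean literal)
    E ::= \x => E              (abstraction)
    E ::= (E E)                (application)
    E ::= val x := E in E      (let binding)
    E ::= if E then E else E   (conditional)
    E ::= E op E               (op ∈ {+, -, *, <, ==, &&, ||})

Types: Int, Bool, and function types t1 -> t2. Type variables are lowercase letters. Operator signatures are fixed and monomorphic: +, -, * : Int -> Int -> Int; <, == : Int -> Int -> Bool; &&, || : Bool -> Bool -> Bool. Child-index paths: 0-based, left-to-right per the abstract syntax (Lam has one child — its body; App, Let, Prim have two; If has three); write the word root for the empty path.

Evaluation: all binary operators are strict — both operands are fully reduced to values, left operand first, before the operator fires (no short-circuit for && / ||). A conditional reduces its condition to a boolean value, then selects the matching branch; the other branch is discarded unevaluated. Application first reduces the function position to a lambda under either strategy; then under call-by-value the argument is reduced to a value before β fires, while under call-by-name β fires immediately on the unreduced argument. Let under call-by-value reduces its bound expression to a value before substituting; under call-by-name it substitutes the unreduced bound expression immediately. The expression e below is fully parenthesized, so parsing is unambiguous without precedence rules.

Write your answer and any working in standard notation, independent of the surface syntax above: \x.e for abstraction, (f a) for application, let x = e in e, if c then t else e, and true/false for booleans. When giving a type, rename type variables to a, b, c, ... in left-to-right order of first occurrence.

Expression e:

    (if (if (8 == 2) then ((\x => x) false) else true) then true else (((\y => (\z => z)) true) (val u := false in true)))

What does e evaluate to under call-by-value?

Working:
step 0: (if (if (8 == 2) then ((\x.x) false) else true) then true else (((\y.(\z.z)) true) (let u = false in true)))
step 1: [delta@0.0] (if (if false then ((\x.x) false) else true) then true else (((\y.(\z.z)) true) (let u = false in true)))
step 2: [if@0] (if true then true else (((\y.(\z.z)) true) (let u = false in true)))
step 3: [if@root] true

Answer: true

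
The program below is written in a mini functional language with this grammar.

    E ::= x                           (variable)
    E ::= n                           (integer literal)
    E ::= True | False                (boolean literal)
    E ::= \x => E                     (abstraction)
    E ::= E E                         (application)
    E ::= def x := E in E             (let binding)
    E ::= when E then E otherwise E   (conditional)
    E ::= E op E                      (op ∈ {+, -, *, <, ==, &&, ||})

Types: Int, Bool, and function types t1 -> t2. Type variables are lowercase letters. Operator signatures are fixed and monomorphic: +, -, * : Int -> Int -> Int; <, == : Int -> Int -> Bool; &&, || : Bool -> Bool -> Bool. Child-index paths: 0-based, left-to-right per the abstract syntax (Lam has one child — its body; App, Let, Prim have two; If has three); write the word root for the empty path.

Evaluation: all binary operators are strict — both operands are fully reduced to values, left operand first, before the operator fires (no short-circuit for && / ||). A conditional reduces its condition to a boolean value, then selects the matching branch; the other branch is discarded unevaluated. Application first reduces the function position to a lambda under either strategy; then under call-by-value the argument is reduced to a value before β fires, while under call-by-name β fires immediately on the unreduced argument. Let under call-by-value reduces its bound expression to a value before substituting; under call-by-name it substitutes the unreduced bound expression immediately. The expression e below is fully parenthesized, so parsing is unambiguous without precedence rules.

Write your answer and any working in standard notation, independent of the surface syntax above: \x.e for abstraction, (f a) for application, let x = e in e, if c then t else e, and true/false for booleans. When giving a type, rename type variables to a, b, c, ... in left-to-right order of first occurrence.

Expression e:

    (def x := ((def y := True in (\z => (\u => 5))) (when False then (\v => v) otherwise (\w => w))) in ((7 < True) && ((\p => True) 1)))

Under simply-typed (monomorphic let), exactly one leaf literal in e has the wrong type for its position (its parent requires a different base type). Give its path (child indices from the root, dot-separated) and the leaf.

Trace:
let y : Bool
\u._ : b -> Int
\z._ : a -> b -> Int
  unify Bool ~ Bool
v : c
\v._ : c -> c
w : d
\w._ : d -> d
  unify c -> c ~ d -> d
  unify c ~ d
  unify d ~ d
  unify a -> b -> Int ~ (d -> d) -> e
  unify a ~ d -> d
  unify b -> Int ~ e
_ _ : b -> Int
let x : b -> Int
  unify Int ~ Int
  unify Bool ~ Int
  FAIL: mismatch Bool ~ Int

Answer: 1.0.1 : true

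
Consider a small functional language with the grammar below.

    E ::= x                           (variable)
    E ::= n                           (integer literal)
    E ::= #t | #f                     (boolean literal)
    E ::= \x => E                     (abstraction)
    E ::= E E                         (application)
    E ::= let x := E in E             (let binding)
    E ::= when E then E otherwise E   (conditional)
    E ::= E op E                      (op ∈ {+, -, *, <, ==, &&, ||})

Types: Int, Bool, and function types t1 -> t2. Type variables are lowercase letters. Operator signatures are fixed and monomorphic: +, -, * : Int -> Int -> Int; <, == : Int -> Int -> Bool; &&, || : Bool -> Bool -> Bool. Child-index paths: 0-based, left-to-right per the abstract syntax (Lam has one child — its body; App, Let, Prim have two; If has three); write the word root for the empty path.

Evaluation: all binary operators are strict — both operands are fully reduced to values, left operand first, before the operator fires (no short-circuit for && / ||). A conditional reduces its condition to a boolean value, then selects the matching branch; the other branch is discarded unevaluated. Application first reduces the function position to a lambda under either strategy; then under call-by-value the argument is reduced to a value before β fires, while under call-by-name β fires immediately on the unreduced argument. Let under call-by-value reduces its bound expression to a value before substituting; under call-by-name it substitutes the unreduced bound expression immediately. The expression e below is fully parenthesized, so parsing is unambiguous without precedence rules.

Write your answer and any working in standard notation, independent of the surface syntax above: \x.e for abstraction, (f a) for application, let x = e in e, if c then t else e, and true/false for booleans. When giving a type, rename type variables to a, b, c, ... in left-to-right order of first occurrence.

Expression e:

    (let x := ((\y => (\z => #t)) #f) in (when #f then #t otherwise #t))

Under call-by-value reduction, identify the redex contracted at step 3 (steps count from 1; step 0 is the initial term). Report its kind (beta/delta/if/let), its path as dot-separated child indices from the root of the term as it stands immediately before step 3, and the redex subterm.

Derivation:
step 0: (let x = ((\y.(\z.true)) false) in (if false then true else true))
step 1: [beta@0] (let x = (\z.true) in (if false then true else true))
step 2: [let@root] (if false then true else true)
step 3: [if@root] true

Answer: if at root : (if false then true else true)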